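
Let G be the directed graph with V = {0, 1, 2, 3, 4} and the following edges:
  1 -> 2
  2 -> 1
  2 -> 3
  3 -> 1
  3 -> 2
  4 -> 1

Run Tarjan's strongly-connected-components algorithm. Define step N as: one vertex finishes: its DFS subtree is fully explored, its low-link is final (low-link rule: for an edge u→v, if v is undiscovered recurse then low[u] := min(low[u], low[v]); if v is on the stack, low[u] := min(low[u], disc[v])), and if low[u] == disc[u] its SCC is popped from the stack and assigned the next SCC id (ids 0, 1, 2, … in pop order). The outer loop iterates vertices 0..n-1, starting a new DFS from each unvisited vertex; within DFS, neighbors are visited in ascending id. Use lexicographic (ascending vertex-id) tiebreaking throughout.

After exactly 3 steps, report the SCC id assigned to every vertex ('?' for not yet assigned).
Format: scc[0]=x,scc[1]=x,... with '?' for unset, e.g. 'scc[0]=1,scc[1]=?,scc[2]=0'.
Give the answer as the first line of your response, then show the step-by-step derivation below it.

scc[0]=0,scc[1]=?,scc[2]=?,scc[3]=?,scc[4]=?

step 1: low=(low[0]=0,low[1]=?,low[2]=?,low[3]=?,low[4]=?); scc=(scc[0]=0,scc[1]=?,scc[2]=?,scc[3]=?,scc[4]=?)
step 2: low=(low[0]=0,low[1]=1,low[2]=1,low[3]=1,low[4]=?); scc=(scc[0]=0,scc[1]=?,scc[2]=?,scc[3]=?,scc[4]=?)
step 3: low=(low[0]=0,low[1]=1,low[2]=1,low[3]=1,low[4]=?); scc=(scc[0]=0,scc[1]=?,scc[2]=?,scc[3]=?,scc[4]=?)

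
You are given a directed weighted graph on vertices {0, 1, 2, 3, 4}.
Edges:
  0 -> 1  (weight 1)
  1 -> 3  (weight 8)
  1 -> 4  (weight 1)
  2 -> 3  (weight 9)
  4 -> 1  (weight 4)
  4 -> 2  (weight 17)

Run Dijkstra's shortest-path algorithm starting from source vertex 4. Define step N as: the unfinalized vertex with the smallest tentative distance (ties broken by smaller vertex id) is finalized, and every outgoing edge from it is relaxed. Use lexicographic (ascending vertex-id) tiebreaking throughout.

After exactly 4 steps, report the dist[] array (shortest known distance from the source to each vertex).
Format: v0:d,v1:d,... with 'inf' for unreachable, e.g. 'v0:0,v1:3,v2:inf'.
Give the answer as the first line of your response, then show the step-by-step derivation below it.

v0:inf,v1:4,v2:17,v3:12,v4:0

step 1: dist = v0:inf,v1:4,v2:17,v3:inf,v4:0
step 2: dist = v0:inf,v1:4,v2:17,v3:12,v4:0
step 3: dist = v0:inf,v1:4,v2:17,v3:12,v4:0
step 4: dist = v0:inf,v1:4,v2:17,v3:12,v4:0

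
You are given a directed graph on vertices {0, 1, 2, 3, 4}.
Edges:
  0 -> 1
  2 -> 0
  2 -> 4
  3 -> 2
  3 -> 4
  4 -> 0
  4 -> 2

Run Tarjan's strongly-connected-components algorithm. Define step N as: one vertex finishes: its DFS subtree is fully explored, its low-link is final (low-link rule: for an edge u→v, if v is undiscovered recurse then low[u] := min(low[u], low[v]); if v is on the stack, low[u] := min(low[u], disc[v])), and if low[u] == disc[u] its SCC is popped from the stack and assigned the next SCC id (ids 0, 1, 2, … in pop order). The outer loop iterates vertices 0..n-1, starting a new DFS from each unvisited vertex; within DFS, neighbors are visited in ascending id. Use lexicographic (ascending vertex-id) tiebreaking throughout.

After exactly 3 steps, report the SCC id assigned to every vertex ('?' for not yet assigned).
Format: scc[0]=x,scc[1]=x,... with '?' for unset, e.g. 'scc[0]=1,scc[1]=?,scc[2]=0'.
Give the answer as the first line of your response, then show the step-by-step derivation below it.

scc[0]=1,scc[1]=0,scc[2]=?,scc[3]=?,scc[4]=?

step 1: low=(low[0]=0,low[1]=1,low[2]=?,low[3]=?,low[4]=?); scc=(scc[0]=?,scc[1]=0,scc[2]=?,scc[3]=?,scc[4]=?)
step 2: low=(low[0]=0,low[1]=1,low[2]=?,low[3]=?,low[4]=?); scc=(scc[0]=1,scc[1]=0,scc[2]=?,scc[3]=?,scc[4]=?)
step 3: low=(low[0]=0,low[1]=1,low[2]=2,low[3]=?,low[4]=2); scc=(scc[0]=1,scc[1]=0,scc[2]=?,scc[3]=?,scc[4]=?)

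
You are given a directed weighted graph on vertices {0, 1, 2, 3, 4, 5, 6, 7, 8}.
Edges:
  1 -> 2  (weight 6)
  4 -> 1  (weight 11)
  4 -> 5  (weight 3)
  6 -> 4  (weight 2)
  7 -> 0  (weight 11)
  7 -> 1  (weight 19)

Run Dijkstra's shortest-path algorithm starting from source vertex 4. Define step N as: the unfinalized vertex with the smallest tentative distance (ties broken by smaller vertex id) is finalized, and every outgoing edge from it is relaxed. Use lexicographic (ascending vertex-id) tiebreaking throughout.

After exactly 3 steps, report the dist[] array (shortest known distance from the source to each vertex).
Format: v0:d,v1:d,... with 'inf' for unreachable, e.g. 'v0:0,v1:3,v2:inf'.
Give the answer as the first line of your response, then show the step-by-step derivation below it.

v0:inf,v1:11,v2:17,v3:inf,v4:0,v5:3,v6:inf,v7:inf,v8:inf

step 1: dist = v0:inf,v1:11,v2:inf,v3:inf,v4:0,v5:3,v6:inf,v7:inf,v8:inf
step 2: dist = v0:inf,v1:11,v2:inf,v3:inf,v4:0,v5:3,v6:inf,v7:inf,v8:inf
step 3: dist = v0:inf,v1:11,v2:17,v3:inf,v4:0,v5:3,v6:inf,v7:inf,v8:inf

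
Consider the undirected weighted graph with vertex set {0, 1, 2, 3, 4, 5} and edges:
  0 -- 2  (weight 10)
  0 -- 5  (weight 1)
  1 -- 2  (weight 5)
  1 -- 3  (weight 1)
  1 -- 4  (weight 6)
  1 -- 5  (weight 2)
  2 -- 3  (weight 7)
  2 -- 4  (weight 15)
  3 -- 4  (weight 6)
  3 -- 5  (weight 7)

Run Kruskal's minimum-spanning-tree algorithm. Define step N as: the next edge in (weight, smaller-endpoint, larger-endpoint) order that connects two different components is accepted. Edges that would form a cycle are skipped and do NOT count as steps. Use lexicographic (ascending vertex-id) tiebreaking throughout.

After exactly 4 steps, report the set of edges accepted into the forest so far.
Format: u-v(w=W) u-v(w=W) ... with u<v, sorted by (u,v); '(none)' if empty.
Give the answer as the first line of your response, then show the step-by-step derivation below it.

0-5(w=1) 1-2(w=5) 1-3(w=1) 1-5(w=2)

step 1: add edge 0-5 (w=1); MST = {0-5(w=1)}
step 2: add edge 1-3 (w=1); MST = {0-5(w=1) 1-3(w=1)}
step 3: add edge 1-5 (w=2); MST = {0-5(w=1) 1-3(w=1) 1-5(w=2)}
step 4: add edge 1-2 (w=5); MST = {0-5(w=1) 1-2(w=5) 1-3(w=1) 1-5(w=2)}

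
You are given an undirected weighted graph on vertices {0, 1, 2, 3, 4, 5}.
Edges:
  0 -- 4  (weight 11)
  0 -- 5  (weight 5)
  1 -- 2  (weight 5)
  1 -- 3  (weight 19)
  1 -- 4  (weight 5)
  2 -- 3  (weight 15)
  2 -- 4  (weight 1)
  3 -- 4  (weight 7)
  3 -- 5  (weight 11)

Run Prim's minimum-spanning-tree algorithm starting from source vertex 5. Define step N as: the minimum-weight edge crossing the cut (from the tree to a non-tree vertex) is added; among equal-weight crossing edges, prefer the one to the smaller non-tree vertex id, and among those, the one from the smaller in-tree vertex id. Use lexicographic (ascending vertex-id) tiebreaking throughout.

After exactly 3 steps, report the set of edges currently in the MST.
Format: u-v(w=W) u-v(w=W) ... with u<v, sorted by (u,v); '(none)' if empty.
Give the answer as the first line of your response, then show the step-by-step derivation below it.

0-5(w=5) 3-4(w=7) 3-5(w=11)

step 1: add edge 0-5 (w=5); MST = {0-5(w=5)}
step 2: add edge 3-5 (w=11); MST = {0-5(w=5) 3-5(w=11)}
step 3: add edge 3-4 (w=7); MST = {0-5(w=5) 3-4(w=7) 3-5(w=11)}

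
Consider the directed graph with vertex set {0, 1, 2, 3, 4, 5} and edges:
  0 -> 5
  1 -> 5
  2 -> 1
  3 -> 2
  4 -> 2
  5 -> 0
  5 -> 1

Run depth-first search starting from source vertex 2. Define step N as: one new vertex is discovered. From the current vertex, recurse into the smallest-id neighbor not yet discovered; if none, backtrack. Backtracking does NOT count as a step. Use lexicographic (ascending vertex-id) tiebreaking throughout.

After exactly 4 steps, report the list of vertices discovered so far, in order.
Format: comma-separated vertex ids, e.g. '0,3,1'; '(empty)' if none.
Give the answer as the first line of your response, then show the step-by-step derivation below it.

2,1,5,0

step 1: discover 2; path=2; order=2
step 2: discover 1; path=2>1; order=2,1
step 3: discover 5; path=2>1>5; order=2,1,5
step 4: discover 0; path=2>1>5>0; order=2,1,5,0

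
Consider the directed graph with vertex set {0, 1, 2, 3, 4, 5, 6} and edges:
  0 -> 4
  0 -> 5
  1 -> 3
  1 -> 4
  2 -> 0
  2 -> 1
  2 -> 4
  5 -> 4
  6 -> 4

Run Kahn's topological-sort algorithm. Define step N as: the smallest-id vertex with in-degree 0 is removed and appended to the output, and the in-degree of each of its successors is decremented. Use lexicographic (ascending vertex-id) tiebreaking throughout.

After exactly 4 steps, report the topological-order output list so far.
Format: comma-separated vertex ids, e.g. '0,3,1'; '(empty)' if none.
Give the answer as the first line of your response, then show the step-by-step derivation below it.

2,0,1,3

step 1: output 2; order=[2]; indeg=(0,0,0,1,4,1,0)
step 2: output 0; order=[2,0]; indeg=(0,0,0,1,3,0,0)
step 3: output 1; order=[2,0,1]; indeg=(0,0,0,0,2,0,0)
step 4: output 3; order=[2,0,1,3]; indeg=(0,0,0,0,2,0,0)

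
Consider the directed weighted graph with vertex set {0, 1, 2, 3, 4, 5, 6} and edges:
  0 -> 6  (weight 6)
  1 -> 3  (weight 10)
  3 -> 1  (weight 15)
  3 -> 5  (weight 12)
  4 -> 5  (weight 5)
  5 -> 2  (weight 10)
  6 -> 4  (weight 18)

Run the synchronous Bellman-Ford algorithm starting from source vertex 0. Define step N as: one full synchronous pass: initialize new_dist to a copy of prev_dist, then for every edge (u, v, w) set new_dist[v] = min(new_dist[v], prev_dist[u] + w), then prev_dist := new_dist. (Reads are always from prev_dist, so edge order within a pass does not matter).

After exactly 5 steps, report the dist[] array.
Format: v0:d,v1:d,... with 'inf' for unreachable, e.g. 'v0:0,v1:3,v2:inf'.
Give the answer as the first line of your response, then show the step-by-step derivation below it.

v0:0,v1:inf,v2:39,v3:inf,v4:24,v5:29,v6:6

step 1: dist = v0:0,v1:inf,v2:inf,v3:inf,v4:inf,v5:inf,v6:6
step 2: dist = v0:0,v1:inf,v2:inf,v3:inf,v4:24,v5:inf,v6:6
step 3: dist = v0:0,v1:inf,v2:inf,v3:inf,v4:24,v5:29,v6:6
step 4: dist = v0:0,v1:inf,v2:39,v3:inf,v4:24,v5:29,v6:6
step 5: dist = v0:0,v1:inf,v2:39,v3:inf,v4:24,v5:29,v6:6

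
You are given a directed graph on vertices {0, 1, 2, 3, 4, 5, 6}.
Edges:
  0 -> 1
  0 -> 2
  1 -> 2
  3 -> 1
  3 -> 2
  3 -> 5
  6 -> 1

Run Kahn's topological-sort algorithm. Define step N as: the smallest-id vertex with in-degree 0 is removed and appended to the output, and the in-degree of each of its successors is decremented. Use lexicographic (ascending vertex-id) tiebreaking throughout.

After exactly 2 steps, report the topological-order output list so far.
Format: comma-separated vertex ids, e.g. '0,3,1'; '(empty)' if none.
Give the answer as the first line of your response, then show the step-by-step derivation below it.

0,3

step 1: output 0; order=[0]; indeg=(0,2,2,0,0,1,0)
step 2: output 3; order=[0,3]; indeg=(0,1,1,0,0,0,0)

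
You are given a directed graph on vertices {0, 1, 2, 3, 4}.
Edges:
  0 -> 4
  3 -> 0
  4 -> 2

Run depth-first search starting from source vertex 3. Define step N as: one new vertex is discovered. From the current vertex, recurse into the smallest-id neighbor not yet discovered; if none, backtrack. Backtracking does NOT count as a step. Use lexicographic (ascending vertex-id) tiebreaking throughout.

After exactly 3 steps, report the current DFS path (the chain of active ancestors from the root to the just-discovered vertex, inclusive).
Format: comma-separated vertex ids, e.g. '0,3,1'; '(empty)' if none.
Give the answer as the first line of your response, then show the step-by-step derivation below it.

3,0,4

step 1: discover 3; path=3; order=3
step 2: discover 0; path=3>0; order=3,0
step 3: discover 4; path=3>0>4; order=3,0,4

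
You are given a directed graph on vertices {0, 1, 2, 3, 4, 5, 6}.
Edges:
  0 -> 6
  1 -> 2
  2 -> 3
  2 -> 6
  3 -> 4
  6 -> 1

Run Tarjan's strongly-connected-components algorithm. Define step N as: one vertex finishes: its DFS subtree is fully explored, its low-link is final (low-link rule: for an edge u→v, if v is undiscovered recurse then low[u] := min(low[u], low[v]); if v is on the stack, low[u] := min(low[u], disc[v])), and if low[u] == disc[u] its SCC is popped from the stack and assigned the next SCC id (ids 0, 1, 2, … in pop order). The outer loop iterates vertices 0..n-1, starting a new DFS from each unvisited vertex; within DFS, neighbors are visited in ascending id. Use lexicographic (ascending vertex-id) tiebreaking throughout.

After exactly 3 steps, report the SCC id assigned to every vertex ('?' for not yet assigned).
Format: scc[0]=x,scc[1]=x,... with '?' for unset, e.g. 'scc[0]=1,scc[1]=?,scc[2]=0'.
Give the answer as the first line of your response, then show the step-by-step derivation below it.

scc[0]=?,scc[1]=?,scc[2]=?,scc[3]=1,scc[4]=0,scc[5]=?,scc[6]=?

step 1: low=(low[0]=0,low[1]=2,low[2]=3,low[3]=4,low[4]=5,low[5]=?,low[6]=1); scc=(scc[0]=?,scc[1]=?,scc[2]=?,scc[3]=?,scc[4]=0,scc[5]=?,scc[6]=?)
step 2: low=(low[0]=0,low[1]=2,low[2]=3,low[3]=4,low[4]=5,low[5]=?,low[6]=1); scc=(scc[0]=?,scc[1]=?,scc[2]=?,scc[3]=1,scc[4]=0,scc[5]=?,scc[6]=?)
step 3: low=(low[0]=0,low[1]=2,low[2]=1,low[3]=4,low[4]=5,low[5]=?,low[6]=1); scc=(scc[0]=?,scc[1]=?,scc[2]=?,scc[3]=1,scc[4]=0,scc[5]=?,scc[6]=?)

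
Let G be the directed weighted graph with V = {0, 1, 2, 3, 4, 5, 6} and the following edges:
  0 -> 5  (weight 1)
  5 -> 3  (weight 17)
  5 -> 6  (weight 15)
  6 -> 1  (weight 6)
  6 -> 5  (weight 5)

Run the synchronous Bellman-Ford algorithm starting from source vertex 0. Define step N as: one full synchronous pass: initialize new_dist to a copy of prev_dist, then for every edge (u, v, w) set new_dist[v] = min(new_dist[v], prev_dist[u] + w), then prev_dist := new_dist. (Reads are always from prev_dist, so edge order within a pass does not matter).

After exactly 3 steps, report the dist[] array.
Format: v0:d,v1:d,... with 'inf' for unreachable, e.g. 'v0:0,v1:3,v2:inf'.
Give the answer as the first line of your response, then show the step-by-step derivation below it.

v0:0,v1:22,v2:inf,v3:18,v4:inf,v5:1,v6:16

step 1: dist = v0:0,v1:inf,v2:inf,v3:inf,v4:inf,v5:1,v6:inf
step 2: dist = v0:0,v1:inf,v2:inf,v3:18,v4:inf,v5:1,v6:16
step 3: dist = v0:0,v1:22,v2:inf,v3:18,v4:inf,v5:1,v6:16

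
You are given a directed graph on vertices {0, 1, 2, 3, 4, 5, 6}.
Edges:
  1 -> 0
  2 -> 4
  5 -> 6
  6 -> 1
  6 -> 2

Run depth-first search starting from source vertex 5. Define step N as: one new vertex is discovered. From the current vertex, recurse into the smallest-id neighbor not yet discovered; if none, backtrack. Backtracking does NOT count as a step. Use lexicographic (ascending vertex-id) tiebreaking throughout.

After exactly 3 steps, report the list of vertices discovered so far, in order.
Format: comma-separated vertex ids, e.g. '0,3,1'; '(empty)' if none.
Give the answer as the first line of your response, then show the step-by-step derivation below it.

5,6,1

step 1: discover 5; path=5; order=5
step 2: discover 6; path=5>6; order=5,6
step 3: discover 1; path=5>6>1; order=5,6,1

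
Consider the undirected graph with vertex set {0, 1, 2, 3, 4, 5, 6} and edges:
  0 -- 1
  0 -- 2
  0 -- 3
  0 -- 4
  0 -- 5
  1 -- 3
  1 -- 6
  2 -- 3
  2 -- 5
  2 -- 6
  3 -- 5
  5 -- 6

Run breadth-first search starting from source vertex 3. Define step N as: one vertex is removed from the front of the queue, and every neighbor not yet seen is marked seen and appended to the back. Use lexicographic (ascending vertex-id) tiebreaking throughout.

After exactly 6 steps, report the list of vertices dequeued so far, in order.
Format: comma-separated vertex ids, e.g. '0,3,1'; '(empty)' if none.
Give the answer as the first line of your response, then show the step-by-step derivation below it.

3,0,1,2,5,4

step 1: dequeue 3; queue=[0,1,2,5]; order=3
step 2: dequeue 0; queue=[1,2,5,4]; order=3,0
step 3: dequeue 1; queue=[2,5,4,6]; order=3,0,1
step 4: dequeue 2; queue=[5,4,6]; order=3,0,1,2
step 5: dequeue 5; queue=[4,6]; order=3,0,1,2,5
step 6: dequeue 4; queue=[6]; order=3,0,1,2,5,4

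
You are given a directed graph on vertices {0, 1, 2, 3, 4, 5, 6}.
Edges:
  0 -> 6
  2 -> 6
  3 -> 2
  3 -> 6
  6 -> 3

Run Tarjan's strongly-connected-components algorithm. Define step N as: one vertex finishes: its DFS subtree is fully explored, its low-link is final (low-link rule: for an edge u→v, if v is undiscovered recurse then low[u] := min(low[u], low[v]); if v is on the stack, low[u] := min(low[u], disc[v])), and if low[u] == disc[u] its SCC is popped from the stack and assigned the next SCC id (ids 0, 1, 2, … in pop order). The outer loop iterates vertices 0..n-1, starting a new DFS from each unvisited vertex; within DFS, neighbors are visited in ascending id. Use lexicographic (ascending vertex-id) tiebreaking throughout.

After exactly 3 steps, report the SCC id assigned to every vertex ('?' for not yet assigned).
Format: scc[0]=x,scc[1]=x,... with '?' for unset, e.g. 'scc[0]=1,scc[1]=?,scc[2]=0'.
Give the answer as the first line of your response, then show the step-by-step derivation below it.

scc[0]=?,scc[1]=?,scc[2]=0,scc[3]=0,scc[4]=?,scc[5]=?,scc[6]=0

step 1: low=(low[0]=0,low[1]=?,low[2]=1,low[3]=2,low[4]=?,low[5]=?,low[6]=1); scc=(scc[0]=?,scc[1]=?,scc[2]=?,scc[3]=?,scc[4]=?,scc[5]=?,scc[6]=?)
step 2: low=(low[0]=0,low[1]=?,low[2]=1,low[3]=1,low[4]=?,low[5]=?,low[6]=1); scc=(scc[0]=?,scc[1]=?,scc[2]=?,scc[3]=?,scc[4]=?,scc[5]=?,scc[6]=?)
step 3: low=(low[0]=0,low[1]=?,low[2]=1,low[3]=1,low[4]=?,low[5]=?,low[6]=1); scc=(scc[0]=?,scc[1]=?,scc[2]=0,scc[3]=0,scc[4]=?,scc[5]=?,scc[6]=0)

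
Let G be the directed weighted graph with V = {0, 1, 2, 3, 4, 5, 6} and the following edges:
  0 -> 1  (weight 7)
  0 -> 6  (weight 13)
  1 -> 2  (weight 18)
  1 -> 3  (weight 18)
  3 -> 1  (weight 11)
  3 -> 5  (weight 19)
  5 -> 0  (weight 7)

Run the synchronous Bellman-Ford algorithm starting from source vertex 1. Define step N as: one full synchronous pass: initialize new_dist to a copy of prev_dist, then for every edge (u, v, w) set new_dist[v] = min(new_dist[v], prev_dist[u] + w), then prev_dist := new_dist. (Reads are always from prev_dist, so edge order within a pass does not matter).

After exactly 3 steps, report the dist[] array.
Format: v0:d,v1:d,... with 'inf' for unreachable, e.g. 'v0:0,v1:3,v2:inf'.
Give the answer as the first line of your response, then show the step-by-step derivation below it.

v0:44,v1:0,v2:18,v3:18,v4:inf,v5:37,v6:inf

step 1: dist = v0:inf,v1:0,v2:18,v3:18,v4:inf,v5:inf,v6:inf
step 2: dist = v0:inf,v1:0,v2:18,v3:18,v4:inf,v5:37,v6:inf
step 3: dist = v0:44,v1:0,v2:18,v3:18,v4:inf,v5:37,v6:inf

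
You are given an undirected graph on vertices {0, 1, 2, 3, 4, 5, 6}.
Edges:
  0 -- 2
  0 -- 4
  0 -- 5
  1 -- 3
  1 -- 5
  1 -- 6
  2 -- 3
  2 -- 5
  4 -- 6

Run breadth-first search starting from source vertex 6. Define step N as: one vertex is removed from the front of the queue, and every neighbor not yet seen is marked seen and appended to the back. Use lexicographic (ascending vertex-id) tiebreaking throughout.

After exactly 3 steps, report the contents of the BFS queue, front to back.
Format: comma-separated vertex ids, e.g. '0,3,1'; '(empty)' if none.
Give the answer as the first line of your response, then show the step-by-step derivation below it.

3,5,0

step 1: dequeue 6; queue=[1,4]; order=6
step 2: dequeue 1; queue=[4,3,5]; order=6,1
step 3: dequeue 4; queue=[3,5,0]; order=6,1,4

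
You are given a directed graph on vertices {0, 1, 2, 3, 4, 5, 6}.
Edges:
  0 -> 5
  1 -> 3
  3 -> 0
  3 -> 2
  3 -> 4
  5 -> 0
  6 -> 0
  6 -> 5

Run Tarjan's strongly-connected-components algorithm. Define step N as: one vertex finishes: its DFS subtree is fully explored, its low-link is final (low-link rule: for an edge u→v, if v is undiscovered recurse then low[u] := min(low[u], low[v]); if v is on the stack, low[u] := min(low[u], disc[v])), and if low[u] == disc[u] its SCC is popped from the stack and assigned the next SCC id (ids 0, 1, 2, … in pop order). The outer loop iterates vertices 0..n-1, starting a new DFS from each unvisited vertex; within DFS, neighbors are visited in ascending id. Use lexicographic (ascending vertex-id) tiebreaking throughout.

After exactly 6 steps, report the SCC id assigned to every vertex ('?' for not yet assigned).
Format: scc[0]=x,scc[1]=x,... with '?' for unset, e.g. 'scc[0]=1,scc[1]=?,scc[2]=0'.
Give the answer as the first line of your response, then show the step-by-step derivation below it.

scc[0]=0,scc[1]=4,scc[2]=1,scc[3]=3,scc[4]=2,scc[5]=0,scc[6]=?

step 1: low=(low[0]=0,low[1]=?,low[2]=?,low[3]=?,low[4]=?,low[5]=0,low[6]=?); scc=(scc[0]=?,scc[1]=?,scc[2]=?,scc[3]=?,scc[4]=?,scc[5]=?,scc[6]=?)
step 2: low=(low[0]=0,low[1]=?,low[2]=?,low[3]=?,low[4]=?,low[5]=0,low[6]=?); scc=(scc[0]=0,scc[1]=?,scc[2]=?,scc[3]=?,scc[4]=?,scc[5]=0,scc[6]=?)
step 3: low=(low[0]=0,low[1]=2,low[2]=4,low[3]=3,low[4]=?,low[5]=0,low[6]=?); scc=(scc[0]=0,scc[1]=?,scc[2]=1,scc[3]=?,scc[4]=?,scc[5]=0,scc[6]=?)
step 4: low=(low[0]=0,low[1]=2,low[2]=4,low[3]=3,low[4]=5,low[5]=0,low[6]=?); scc=(scc[0]=0,scc[1]=?,scc[2]=1,scc[3]=?,scc[4]=2,scc[5]=0,scc[6]=?)
step 5: low=(low[0]=0,low[1]=2,low[2]=4,low[3]=3,low[4]=5,low[5]=0,low[6]=?); scc=(scc[0]=0,scc[1]=?,scc[2]=1,scc[3]=3,scc[4]=2,scc[5]=0,scc[6]=?)
step 6: low=(low[0]=0,low[1]=2,low[2]=4,low[3]=3,low[4]=5,low[5]=0,low[6]=?); scc=(scc[0]=0,scc[1]=4,scc[2]=1,scc[3]=3,scc[4]=2,scc[5]=0,scc[6]=?)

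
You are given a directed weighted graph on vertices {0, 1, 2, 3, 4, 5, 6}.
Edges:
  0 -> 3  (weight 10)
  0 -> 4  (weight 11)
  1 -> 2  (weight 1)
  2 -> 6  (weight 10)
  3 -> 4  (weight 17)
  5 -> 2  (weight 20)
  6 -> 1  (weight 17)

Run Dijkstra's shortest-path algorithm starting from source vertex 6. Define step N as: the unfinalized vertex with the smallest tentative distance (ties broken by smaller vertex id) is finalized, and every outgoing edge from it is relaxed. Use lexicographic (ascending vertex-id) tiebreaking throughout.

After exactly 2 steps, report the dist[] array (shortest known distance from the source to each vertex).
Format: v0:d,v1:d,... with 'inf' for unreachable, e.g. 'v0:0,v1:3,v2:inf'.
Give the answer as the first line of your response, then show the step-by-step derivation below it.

v0:inf,v1:17,v2:18,v3:inf,v4:inf,v5:inf,v6:0

step 1: dist = v0:inf,v1:17,v2:inf,v3:inf,v4:inf,v5:inf,v6:0
step 2: dist = v0:inf,v1:17,v2:18,v3:inf,v4:inf,v5:inf,v6:0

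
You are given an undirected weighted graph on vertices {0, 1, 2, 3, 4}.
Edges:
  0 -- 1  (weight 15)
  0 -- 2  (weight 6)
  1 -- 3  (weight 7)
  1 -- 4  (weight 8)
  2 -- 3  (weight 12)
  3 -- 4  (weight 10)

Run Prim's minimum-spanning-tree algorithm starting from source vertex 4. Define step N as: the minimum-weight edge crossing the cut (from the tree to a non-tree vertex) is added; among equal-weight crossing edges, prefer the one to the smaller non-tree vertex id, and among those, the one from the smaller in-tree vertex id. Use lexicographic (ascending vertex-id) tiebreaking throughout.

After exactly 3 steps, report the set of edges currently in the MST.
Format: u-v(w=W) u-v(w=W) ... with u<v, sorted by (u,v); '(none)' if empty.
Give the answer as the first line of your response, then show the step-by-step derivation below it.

1-3(w=7) 1-4(w=8) 2-3(w=12)

step 1: add edge 1-4 (w=8); MST = {1-4(w=8)}
step 2: add edge 1-3 (w=7); MST = {1-3(w=7) 1-4(w=8)}
step 3: add edge 2-3 (w=12); MST = {1-3(w=7) 1-4(w=8) 2-3(w=12)}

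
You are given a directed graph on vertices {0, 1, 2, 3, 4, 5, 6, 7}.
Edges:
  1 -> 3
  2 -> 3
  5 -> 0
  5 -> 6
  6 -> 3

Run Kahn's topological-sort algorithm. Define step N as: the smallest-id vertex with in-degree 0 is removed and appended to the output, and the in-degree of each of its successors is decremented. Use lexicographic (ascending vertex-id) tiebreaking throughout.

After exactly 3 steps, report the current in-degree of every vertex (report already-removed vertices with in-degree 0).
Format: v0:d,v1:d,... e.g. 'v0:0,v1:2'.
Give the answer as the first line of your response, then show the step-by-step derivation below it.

v0:1,v1:0,v2:0,v3:1,v4:0,v5:0,v6:1,v7:0

step 1: output 1; order=[1]; indeg=(1,0,0,2,0,0,1,0)
step 2: output 2; order=[1,2]; indeg=(1,0,0,1,0,0,1,0)
step 3: output 4; order=[1,2,4]; indeg=(1,0,0,1,0,0,1,0)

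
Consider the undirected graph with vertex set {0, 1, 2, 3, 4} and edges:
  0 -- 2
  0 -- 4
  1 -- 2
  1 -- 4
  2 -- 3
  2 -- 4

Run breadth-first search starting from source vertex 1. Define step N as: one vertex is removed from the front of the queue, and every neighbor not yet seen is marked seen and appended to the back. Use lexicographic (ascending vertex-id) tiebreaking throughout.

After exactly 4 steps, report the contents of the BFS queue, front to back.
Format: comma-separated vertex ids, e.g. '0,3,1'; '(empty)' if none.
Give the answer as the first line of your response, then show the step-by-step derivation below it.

3

step 1: dequeue 1; queue=[2,4]; order=1
step 2: dequeue 2; queue=[4,0,3]; order=1,2
step 3: dequeue 4; queue=[0,3]; order=1,2,4
step 4: dequeue 0; queue=[3]; order=1,2,4,0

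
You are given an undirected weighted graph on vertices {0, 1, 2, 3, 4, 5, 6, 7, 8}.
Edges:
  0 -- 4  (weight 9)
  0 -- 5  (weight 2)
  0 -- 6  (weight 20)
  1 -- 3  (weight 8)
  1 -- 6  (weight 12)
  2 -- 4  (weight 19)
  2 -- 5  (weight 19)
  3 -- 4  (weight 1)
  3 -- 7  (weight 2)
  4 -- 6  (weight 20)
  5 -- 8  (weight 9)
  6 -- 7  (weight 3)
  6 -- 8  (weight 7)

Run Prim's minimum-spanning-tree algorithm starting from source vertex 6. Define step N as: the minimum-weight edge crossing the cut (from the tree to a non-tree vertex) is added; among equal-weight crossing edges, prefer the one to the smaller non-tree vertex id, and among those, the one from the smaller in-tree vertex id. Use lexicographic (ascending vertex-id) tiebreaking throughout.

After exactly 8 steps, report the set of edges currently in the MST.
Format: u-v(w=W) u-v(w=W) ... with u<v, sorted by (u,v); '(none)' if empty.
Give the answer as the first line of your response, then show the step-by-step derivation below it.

0-4(w=9) 0-5(w=2) 1-3(w=8) 2-4(w=19) 3-4(w=1) 3-7(w=2) 6-7(w=3) 6-8(w=7)

step 1: add edge 6-7 (w=3); MST = {6-7(w=3)}
step 2: add edge 3-7 (w=2); MST = {3-7(w=2) 6-7(w=3)}
step 3: add edge 3-4 (w=1); MST = {3-4(w=1) 3-7(w=2) 6-7(w=3)}
step 4: add edge 6-8 (w=7); MST = {3-4(w=1) 3-7(w=2) 6-7(w=3) 6-8(w=7)}
step 5: add edge 1-3 (w=8); MST = {1-3(w=8) 3-4(w=1) 3-7(w=2) 6-7(w=3) 6-8(w=7)}
step 6: add edge 0-4 (w=9); MST = {0-4(w=9) 1-3(w=8) 3-4(w=1) 3-7(w=2) 6-7(w=3) 6-8(w=7)}
step 7: add edge 0-5 (w=2); MST = {0-4(w=9) 0-5(w=2) 1-3(w=8) 3-4(w=1) 3-7(w=2) 6-7(w=3) 6-8(w=7)}
step 8: add edge 2-4 (w=19); MST = {0-4(w=9) 0-5(w=2) 1-3(w=8) 2-4(w=19) 3-4(w=1) 3-7(w=2) 6-7(w=3) 6-8(w=7)}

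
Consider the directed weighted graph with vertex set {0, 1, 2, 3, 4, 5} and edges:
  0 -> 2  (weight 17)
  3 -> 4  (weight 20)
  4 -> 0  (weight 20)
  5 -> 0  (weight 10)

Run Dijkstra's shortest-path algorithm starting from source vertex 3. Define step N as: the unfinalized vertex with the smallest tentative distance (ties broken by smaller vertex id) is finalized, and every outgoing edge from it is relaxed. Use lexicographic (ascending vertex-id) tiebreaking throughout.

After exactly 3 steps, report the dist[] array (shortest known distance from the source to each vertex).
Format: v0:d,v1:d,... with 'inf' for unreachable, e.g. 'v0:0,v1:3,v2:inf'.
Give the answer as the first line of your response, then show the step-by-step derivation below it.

v0:40,v1:inf,v2:57,v3:0,v4:20,v5:inf

step 1: dist = v0:inf,v1:inf,v2:inf,v3:0,v4:20,v5:inf
step 2: dist = v0:40,v1:inf,v2:inf,v3:0,v4:20,v5:inf
step 3: dist = v0:40,v1:inf,v2:57,v3:0,v4:20,v5:inf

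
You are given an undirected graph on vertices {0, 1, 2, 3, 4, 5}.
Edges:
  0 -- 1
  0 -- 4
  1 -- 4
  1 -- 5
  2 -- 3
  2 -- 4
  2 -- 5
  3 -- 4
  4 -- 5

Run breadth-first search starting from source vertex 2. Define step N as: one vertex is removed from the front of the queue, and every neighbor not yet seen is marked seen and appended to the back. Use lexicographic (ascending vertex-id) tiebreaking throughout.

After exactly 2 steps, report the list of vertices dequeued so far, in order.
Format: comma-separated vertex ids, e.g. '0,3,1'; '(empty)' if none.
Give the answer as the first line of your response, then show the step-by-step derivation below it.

2,3

step 1: dequeue 2; queue=[3,4,5]; order=2
step 2: dequeue 3; queue=[4,5]; order=2,3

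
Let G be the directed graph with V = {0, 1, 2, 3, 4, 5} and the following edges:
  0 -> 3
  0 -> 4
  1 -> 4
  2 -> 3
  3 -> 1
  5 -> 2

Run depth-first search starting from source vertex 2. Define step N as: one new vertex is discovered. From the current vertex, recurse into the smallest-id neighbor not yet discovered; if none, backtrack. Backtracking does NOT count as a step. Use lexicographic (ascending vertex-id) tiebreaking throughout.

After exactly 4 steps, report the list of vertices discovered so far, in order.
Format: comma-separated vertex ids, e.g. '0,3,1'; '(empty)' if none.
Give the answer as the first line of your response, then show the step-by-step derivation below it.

2,3,1,4

step 1: discover 2; path=2; order=2
step 2: discover 3; path=2>3; order=2,3
step 3: discover 1; path=2>3>1; order=2,3,1
step 4: discover 4; path=2>3>1>4; order=2,3,1,4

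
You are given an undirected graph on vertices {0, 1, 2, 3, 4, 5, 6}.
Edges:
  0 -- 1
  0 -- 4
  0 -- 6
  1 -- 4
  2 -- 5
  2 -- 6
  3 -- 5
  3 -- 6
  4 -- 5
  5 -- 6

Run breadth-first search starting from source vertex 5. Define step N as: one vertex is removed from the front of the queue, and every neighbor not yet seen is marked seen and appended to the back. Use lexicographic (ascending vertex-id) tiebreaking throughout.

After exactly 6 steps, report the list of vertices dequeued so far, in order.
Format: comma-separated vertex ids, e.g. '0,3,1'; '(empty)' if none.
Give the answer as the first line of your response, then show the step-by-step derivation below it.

5,2,3,4,6,0

step 1: dequeue 5; queue=[2,3,4,6]; order=5
step 2: dequeue 2; queue=[3,4,6]; order=5,2
step 3: dequeue 3; queue=[4,6]; order=5,2,3
step 4: dequeue 4; queue=[6,0,1]; order=5,2,3,4
step 5: dequeue 6; queue=[0,1]; order=5,2,3,4,6
step 6: dequeue 0; queue=[1]; order=5,2,3,4,6,0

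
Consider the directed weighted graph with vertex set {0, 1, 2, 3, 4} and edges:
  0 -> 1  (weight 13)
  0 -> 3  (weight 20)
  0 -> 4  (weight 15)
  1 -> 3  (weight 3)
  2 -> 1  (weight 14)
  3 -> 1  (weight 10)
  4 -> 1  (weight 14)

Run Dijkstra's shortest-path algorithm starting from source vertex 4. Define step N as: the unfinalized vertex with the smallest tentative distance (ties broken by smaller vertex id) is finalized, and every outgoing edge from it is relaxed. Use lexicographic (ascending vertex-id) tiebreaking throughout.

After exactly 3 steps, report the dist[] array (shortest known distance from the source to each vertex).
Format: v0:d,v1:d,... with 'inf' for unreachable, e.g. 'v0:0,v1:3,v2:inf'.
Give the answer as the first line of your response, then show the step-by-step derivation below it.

v0:inf,v1:14,v2:inf,v3:17,v4:0

step 1: dist = v0:inf,v1:14,v2:inf,v3:inf,v4:0
step 2: dist = v0:inf,v1:14,v2:inf,v3:17,v4:0
step 3: dist = v0:inf,v1:14,v2:inf,v3:17,v4:0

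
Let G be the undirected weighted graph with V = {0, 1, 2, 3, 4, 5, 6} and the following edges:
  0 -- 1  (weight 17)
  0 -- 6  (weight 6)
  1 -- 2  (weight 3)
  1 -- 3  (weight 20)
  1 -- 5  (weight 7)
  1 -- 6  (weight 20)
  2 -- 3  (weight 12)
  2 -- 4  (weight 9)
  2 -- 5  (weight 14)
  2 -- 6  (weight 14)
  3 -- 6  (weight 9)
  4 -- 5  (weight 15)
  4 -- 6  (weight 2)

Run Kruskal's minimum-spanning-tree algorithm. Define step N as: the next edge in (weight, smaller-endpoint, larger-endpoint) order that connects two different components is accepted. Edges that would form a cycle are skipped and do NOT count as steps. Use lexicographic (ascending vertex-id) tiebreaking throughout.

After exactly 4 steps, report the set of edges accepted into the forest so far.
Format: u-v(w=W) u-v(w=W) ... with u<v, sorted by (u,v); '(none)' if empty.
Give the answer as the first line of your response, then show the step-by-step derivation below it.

0-6(w=6) 1-2(w=3) 1-5(w=7) 4-6(w=2)

step 1: add edge 4-6 (w=2); MST = {4-6(w=2)}
step 2: add edge 1-2 (w=3); MST = {1-2(w=3) 4-6(w=2)}
step 3: add edge 0-6 (w=6); MST = {0-6(w=6) 1-2(w=3) 4-6(w=2)}
step 4: add edge 1-5 (w=7); MST = {0-6(w=6) 1-2(w=3) 1-5(w=7) 4-6(w=2)}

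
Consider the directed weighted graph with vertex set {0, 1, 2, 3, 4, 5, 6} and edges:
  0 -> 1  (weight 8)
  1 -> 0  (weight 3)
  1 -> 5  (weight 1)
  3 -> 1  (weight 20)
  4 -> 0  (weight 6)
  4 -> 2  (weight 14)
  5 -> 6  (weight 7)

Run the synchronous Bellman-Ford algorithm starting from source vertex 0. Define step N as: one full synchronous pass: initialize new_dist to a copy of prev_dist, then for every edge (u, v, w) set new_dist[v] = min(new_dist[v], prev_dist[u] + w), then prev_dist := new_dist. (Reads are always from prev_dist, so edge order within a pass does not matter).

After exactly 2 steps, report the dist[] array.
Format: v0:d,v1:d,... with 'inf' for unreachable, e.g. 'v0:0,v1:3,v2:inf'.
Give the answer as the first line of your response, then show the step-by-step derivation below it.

v0:0,v1:8,v2:inf,v3:inf,v4:inf,v5:9,v6:inf

step 1: dist = v0:0,v1:8,v2:inf,v3:inf,v4:inf,v5:inf,v6:inf
step 2: dist = v0:0,v1:8,v2:inf,v3:inf,v4:inf,v5:9,v6:inf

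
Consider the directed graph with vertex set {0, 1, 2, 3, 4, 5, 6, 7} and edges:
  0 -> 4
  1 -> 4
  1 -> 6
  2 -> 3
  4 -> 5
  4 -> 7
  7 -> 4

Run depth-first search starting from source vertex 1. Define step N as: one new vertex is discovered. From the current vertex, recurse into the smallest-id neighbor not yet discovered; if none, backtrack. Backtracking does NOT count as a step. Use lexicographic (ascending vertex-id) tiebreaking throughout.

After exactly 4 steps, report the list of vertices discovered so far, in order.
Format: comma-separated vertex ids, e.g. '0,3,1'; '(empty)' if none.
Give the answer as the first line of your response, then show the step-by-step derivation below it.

1,4,5,7

step 1: discover 1; path=1; order=1
step 2: discover 4; path=1>4; order=1,4
step 3: discover 5; path=1>4>5; order=1,4,5
step 4: discover 7; path=1>4>7; order=1,4,5,7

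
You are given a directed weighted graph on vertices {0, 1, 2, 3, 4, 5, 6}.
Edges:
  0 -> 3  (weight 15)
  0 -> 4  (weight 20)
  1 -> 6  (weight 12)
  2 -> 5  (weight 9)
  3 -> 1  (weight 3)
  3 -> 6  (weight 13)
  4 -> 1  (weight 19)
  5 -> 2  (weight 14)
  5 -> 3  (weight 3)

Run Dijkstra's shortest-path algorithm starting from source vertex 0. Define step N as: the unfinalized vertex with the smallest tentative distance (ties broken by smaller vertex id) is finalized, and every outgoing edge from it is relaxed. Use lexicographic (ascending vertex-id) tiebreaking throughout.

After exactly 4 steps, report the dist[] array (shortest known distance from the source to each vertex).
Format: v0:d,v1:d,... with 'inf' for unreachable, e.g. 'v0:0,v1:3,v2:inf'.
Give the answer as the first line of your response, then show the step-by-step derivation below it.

v0:0,v1:18,v2:inf,v3:15,v4:20,v5:inf,v6:28

step 1: dist = v0:0,v1:inf,v2:inf,v3:15,v4:20,v5:inf,v6:inf
step 2: dist = v0:0,v1:18,v2:inf,v3:15,v4:20,v5:inf,v6:28
step 3: dist = v0:0,v1:18,v2:inf,v3:15,v4:20,v5:inf,v6:28
step 4: dist = v0:0,v1:18,v2:inf,v3:15,v4:20,v5:inf,v6:28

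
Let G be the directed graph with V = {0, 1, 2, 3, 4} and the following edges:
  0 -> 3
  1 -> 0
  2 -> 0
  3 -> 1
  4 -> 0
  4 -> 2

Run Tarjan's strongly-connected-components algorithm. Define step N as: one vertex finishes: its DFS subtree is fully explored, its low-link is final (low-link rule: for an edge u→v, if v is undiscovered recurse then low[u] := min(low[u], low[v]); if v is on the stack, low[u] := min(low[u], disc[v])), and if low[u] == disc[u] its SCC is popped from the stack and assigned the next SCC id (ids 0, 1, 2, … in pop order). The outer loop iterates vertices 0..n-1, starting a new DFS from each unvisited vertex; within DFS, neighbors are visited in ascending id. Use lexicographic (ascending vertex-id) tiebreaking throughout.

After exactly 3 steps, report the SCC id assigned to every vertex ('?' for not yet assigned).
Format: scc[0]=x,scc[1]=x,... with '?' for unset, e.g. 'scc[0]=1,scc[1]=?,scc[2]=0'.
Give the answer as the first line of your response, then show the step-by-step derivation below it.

scc[0]=0,scc[1]=0,scc[2]=?,scc[3]=0,scc[4]=?

step 1: low=(low[0]=0,low[1]=0,low[2]=?,low[3]=1,low[4]=?); scc=(scc[0]=?,scc[1]=?,scc[2]=?,scc[3]=?,scc[4]=?)
step 2: low=(low[0]=0,low[1]=0,low[2]=?,low[3]=0,low[4]=?); scc=(scc[0]=?,scc[1]=?,scc[2]=?,scc[3]=?,scc[4]=?)
step 3: low=(low[0]=0,low[1]=0,low[2]=?,low[3]=0,low[4]=?); scc=(scc[0]=0,scc[1]=0,scc[2]=?,scc[3]=0,scc[4]=?)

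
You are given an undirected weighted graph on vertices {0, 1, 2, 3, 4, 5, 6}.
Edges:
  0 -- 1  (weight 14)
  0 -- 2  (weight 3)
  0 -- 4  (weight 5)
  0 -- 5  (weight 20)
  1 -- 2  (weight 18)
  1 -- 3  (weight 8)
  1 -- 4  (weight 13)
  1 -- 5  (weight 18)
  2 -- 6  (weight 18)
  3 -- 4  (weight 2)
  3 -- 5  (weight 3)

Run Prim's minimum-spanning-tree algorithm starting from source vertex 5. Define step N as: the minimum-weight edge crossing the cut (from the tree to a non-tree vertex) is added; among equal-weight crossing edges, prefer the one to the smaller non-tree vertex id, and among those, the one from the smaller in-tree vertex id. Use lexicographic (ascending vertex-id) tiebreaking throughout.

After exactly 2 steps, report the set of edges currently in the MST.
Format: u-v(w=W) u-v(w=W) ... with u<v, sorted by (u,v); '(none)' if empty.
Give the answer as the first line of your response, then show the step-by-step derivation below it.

3-4(w=2) 3-5(w=3)

step 1: add edge 3-5 (w=3); MST = {3-5(w=3)}
step 2: add edge 3-4 (w=2); MST = {3-4(w=2) 3-5(w=3)}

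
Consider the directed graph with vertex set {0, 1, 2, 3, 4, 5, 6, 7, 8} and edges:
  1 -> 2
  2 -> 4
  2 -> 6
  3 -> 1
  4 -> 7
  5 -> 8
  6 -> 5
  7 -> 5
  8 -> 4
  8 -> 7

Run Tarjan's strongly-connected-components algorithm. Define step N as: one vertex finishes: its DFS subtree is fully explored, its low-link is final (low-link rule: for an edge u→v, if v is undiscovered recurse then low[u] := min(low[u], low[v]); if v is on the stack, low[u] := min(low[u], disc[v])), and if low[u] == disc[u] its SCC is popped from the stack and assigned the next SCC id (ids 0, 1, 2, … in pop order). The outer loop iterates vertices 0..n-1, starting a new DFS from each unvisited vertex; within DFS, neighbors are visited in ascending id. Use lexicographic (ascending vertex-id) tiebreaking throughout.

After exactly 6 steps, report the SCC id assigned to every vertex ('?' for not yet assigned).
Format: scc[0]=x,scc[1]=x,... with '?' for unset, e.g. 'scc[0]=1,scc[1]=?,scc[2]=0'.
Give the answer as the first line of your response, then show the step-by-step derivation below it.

scc[0]=0,scc[1]=?,scc[2]=?,scc[3]=?,scc[4]=1,scc[5]=1,scc[6]=2,scc[7]=1,scc[8]=1

step 1: low=(low[0]=0,low[1]=?,low[2]=?,low[3]=?,low[4]=?,low[5]=?,low[6]=?,low[7]=?,low[8]=?); scc=(scc[0]=0,scc[1]=?,scc[2]=?,scc[3]=?,scc[4]=?,scc[5]=?,scc[6]=?,scc[7]=?,scc[8]=?)
step 2: low=(low[0]=0,low[1]=1,low[2]=2,low[3]=?,low[4]=3,low[5]=5,low[6]=?,low[7]=4,low[8]=3); scc=(scc[0]=0,scc[1]=?,scc[2]=?,scc[3]=?,scc[4]=?,scc[5]=?,scc[6]=?,scc[7]=?,scc[8]=?)
step 3: low=(low[0]=0,low[1]=1,low[2]=2,low[3]=?,low[4]=3,low[5]=3,low[6]=?,low[7]=4,low[8]=3); scc=(scc[0]=0,scc[1]=?,scc[2]=?,scc[3]=?,scc[4]=?,scc[5]=?,scc[6]=?,scc[7]=?,scc[8]=?)
step 4: low=(low[0]=0,low[1]=1,low[2]=2,low[3]=?,low[4]=3,low[5]=3,low[6]=?,low[7]=3,low[8]=3); scc=(scc[0]=0,scc[1]=?,scc[2]=?,scc[3]=?,scc[4]=?,scc[5]=?,scc[6]=?,scc[7]=?,scc[8]=?)
step 5: low=(low[0]=0,low[1]=1,low[2]=2,low[3]=?,low[4]=3,low[5]=3,low[6]=?,low[7]=3,low[8]=3); scc=(scc[0]=0,scc[1]=?,scc[2]=?,scc[3]=?,scc[4]=1,scc[5]=1,scc[6]=?,scc[7]=1,scc[8]=1)
step 6: low=(low[0]=0,low[1]=1,low[2]=2,low[3]=?,low[4]=3,low[5]=3,low[6]=7,low[7]=3,low[8]=3); scc=(scc[0]=0,scc[1]=?,scc[2]=?,scc[3]=?,scc[4]=1,scc[5]=1,scc[6]=2,scc[7]=1,scc[8]=1)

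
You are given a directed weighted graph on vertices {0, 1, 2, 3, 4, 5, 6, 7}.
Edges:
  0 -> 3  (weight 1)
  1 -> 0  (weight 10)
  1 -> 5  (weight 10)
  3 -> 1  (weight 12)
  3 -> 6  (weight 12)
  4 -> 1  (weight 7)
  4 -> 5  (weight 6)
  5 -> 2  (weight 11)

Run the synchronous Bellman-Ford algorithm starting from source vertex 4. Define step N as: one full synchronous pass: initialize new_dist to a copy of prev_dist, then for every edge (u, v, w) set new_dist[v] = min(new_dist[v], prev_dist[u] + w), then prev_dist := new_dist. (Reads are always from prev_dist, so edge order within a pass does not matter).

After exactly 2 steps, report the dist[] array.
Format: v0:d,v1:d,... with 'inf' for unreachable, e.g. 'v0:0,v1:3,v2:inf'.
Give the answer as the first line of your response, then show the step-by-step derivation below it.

v0:17,v1:7,v2:17,v3:inf,v4:0,v5:6,v6:inf,v7:inf

step 1: dist = v0:inf,v1:7,v2:inf,v3:inf,v4:0,v5:6,v6:inf,v7:inf
step 2: dist = v0:17,v1:7,v2:17,v3:inf,v4:0,v5:6,v6:inf,v7:inf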